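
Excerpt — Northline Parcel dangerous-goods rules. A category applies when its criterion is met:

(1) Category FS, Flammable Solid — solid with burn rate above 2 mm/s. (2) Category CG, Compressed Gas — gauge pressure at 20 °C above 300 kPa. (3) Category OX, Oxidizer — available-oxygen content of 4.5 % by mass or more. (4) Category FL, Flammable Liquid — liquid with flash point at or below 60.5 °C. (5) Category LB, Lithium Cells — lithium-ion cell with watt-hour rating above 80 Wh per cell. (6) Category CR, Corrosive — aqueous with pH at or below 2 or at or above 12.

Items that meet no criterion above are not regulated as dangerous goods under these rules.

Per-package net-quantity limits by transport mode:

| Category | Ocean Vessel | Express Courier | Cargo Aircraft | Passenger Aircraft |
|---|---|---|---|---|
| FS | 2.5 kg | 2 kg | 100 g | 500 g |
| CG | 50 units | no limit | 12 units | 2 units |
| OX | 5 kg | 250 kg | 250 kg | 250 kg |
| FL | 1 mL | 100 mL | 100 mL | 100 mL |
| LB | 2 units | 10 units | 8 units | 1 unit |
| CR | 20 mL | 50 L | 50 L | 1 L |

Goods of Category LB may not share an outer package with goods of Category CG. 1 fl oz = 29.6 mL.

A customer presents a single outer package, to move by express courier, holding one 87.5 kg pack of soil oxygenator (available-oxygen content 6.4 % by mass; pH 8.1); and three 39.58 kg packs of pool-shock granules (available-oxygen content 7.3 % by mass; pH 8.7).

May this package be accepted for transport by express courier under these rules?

Available-oxygen content 6.4 % by mass meets the Category OX criterion (Oxidizer), so the soil oxygenator is Category OX.
The pool-shock granules have available-oxygen content 7.3 % by mass, which is ≥ 4.5 % by mass, so they are Category OX (Oxidizer).
Category OX net quantity: 87.5 kg + (three 39.58 kg packs = 118.74 kg) = 206.24 kg.
206.24 kg ≤ 250 kg (express courier limit, Category OX) — within limit.

Yes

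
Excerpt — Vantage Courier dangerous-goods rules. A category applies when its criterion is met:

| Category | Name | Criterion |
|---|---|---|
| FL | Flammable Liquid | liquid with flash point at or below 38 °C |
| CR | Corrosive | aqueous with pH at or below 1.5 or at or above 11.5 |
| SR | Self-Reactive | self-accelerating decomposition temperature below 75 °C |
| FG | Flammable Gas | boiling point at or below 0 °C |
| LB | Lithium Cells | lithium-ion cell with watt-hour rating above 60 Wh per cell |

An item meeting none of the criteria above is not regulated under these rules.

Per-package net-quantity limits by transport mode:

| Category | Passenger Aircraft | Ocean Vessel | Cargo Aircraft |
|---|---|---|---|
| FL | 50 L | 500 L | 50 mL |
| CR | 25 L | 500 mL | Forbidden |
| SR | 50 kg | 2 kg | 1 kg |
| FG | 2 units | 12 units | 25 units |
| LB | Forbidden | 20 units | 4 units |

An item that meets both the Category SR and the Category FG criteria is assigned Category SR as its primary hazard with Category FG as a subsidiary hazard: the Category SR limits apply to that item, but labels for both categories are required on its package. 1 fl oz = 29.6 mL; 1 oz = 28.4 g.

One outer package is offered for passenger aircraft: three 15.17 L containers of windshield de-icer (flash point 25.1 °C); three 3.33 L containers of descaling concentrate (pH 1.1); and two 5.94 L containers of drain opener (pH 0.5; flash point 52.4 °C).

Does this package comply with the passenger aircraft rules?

Windshield de-icer: flash point 25.1 °C ≤ 38 °C → Category FL (Flammable Liquid).
pH 1.1 meets the Category CR criterion (Corrosive), so the descaling concentrate is Category CR.
With pH 0.5 (≤ 1.5), the drain opener falls in Category CR.
Category CR net quantity: (three 3.33 L containers = 9.99 L) + (two 5.94 L containers = 11.88 L) = 21.87 L.
21.87 L is within the passenger aircraft limit of 25 L for Category CR.
Category FL quantity: three 15.17 L containers = 45.51 L.
45.51 L ≤ 50 L (passenger aircraft limit, Category FL) — within limit.
Every hazard category is within its passenger aircraft limit and no segregation rule is violated.

Yes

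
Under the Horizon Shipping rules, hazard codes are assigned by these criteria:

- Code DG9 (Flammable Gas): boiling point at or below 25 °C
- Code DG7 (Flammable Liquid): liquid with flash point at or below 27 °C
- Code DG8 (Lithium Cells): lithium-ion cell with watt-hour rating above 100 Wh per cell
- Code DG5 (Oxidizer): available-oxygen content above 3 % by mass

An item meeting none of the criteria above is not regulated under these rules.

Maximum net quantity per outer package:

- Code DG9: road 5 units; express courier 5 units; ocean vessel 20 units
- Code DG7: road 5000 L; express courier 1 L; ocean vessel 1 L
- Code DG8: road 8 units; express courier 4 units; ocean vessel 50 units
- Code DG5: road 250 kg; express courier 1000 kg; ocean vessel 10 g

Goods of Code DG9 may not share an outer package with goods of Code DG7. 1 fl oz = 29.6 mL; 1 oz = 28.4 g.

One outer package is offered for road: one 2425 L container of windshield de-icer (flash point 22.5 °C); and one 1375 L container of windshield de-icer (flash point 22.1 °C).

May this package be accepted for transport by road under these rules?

Yes

Windshield de-icer: flash point 22.5 °C ≤ 27 °C → Code DG7 (Flammable Liquid).
Windshield de-icer: flash point 22.1 °C ≤ 27 °C → Code DG7 (Flammable Liquid).
Total Code DG7: 2425 L + 1375 L = 3800 L.
That is within the Code DG7 road limit of 5000 L.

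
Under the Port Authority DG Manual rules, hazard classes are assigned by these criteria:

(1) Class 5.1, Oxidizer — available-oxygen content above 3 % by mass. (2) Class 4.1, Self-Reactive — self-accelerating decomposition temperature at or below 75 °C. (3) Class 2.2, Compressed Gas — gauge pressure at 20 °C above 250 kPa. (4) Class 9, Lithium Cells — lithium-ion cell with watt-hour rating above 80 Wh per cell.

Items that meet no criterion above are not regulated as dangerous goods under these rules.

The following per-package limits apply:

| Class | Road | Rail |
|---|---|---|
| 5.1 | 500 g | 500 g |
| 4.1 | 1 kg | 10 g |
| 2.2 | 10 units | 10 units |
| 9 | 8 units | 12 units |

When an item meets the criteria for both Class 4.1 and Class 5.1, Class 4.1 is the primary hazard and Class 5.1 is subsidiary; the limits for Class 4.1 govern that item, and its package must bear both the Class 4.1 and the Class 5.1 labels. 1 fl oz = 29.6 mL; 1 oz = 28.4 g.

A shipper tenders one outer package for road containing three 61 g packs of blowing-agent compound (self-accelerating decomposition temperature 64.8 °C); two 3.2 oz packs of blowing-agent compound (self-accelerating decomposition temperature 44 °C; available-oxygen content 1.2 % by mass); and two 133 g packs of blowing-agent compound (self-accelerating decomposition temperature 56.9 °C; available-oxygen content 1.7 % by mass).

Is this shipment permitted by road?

Yes

Blowing-agent compound: self-accelerating decomposition temperature 64.8 °C ≤ 75 °C → Class 4.1 (Self-Reactive).
Blowing-agent compound: self-accelerating decomposition temperature 44 °C ≤ 75 °C → Class 4.1 (Self-Reactive).
The blowing-agent compound has self-accelerating decomposition temperature 56.9 °C, which is ≤ 75 °C, so it is Class 4.1 (Self-Reactive).
Class 4.1 net quantity: (three 61 g packs = 183 g) + (two 3.2 oz packs = 181.76 g) + (two 133 g packs = 266 g) = 630.76 g.
630.76 g ≤ 1 kg (road limit, Class 4.1) — within limit.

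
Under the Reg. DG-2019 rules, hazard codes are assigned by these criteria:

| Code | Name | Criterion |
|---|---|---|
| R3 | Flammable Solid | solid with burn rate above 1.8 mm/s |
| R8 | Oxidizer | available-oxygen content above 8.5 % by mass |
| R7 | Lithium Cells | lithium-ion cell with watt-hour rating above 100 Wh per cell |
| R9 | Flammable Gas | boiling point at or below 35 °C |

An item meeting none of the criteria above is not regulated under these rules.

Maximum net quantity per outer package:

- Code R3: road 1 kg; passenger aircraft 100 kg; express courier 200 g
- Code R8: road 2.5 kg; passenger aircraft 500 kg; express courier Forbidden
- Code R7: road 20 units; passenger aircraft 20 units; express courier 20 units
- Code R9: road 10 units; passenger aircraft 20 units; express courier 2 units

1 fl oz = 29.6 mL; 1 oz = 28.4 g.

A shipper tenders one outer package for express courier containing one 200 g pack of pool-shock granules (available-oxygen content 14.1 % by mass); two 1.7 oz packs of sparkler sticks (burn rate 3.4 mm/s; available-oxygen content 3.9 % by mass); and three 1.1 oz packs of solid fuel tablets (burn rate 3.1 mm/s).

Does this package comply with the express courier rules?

Pool-shock granules: available-oxygen content 14.1 % by mass > 8.5 % by mass → Code R8 (Oxidizer).
Sparkler sticks: burn rate 3.4 mm/s > 1.8 mm/s → Code R3 (Flammable Solid).
With burn rate 3.1 mm/s (> 1.8 mm/s), the solid fuel tablets fall in Code R3.
Total Code R3: (two 1.7 oz packs = 96.56 g) + (three 1.1 oz packs = 93.72 g) = 190.28 g.
190.28 g is within the express courier limit of 200 g for Code R3.
Code R8 quantity: 200 g.
Code R8 is Forbidden by express courier.

No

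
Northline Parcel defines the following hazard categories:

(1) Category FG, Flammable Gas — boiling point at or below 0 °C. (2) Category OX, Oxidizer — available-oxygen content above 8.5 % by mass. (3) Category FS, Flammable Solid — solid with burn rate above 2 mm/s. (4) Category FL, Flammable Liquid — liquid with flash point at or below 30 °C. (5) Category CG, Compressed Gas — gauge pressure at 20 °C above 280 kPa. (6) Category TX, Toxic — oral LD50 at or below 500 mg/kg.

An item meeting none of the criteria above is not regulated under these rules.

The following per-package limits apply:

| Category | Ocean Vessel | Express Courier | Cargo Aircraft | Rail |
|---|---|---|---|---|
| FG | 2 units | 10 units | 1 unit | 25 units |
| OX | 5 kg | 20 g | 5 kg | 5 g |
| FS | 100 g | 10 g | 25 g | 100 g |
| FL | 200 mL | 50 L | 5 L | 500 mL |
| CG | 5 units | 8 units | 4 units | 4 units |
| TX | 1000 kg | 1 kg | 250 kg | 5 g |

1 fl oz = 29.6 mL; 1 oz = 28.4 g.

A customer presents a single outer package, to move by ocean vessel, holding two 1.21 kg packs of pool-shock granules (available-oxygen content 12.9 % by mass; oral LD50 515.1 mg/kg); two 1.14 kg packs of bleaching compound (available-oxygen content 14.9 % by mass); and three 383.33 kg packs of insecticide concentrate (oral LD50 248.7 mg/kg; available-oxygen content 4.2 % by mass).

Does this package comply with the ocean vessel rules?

No

With available-oxygen content 12.9 % by mass (> 8.5 % by mass), the pool-shock granules fall in Category OX.
With available-oxygen content 14.9 % by mass (> 8.5 % by mass), the bleaching compound falls in Category OX.
The insecticide concentrate has oral LD50 248.7 mg/kg, which is ≤ 500 mg/kg, so it is Category TX (Toxic).
Total Category OX: (two 1.21 kg packs = 2.42 kg) + (two 1.14 kg packs = 2.28 kg) = 4.7 kg.
4.7 kg ≤ 5 kg (ocean vessel limit, Category OX) — within limit.
Category TX quantity: three 383.33 kg packs = 1149.99 kg.
1149.99 kg exceeds the ocean vessel limit of 1000 kg for Category TX.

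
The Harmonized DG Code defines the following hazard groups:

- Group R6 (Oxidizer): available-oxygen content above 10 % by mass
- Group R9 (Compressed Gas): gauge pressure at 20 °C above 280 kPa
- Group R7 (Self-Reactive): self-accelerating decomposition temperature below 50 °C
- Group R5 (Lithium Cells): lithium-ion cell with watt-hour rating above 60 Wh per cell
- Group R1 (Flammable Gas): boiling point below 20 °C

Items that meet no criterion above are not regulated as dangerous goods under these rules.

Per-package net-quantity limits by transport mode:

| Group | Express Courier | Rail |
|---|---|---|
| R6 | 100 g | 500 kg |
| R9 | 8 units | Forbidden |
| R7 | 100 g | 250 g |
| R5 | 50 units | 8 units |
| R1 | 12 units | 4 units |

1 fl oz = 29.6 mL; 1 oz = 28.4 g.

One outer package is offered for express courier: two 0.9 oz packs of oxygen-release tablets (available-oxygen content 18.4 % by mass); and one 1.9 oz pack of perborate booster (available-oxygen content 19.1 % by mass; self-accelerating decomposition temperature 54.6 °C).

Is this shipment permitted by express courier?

No

Oxygen-release tablets: available-oxygen content 18.4 % by mass > 10 % by mass → Group R6 (Oxidizer).
With available-oxygen content 19.1 % by mass (> 10 % by mass), the perborate booster falls in Group R6.
Group R6 net quantity: (two 0.9 oz packs = 51.12 g) + (one 1.9 oz pack = 53.96 g) = 105.08 g.
That exceeds the Group R6 express courier limit of 100 g.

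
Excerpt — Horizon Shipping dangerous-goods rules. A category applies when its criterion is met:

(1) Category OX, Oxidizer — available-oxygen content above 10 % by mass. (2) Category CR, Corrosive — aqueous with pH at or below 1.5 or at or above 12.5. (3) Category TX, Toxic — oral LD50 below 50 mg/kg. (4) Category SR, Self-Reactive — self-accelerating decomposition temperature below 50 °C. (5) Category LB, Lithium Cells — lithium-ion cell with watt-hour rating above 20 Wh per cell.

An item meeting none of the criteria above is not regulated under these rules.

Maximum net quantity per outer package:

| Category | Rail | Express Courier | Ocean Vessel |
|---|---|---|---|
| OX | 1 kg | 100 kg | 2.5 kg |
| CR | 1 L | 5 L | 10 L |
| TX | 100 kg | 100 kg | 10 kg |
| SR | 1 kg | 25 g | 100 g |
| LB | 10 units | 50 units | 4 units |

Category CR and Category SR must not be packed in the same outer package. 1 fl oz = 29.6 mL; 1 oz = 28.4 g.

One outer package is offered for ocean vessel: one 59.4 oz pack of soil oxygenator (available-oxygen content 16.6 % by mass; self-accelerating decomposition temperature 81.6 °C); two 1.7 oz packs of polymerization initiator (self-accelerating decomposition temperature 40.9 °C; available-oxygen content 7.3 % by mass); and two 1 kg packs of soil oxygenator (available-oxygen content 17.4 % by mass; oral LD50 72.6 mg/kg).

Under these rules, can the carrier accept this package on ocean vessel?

No

The soil oxygenator has available-oxygen content 16.6 % by mass, which is > 10 % by mass, so it is Category OX (Oxidizer).
The polymerization initiator has self-accelerating decomposition temperature 40.9 °C, which is < 50 °C, so it is Category SR (Self-Reactive).
Soil oxygenator: available-oxygen content 17.4 % by mass > 10 % by mass → Category OX (Oxidizer).
Total Category OX: (one 59.4 oz pack = 1686.96 g) + (two 1 kg packs = 2 kg) = 3686.96 g.
That exceeds the Category OX ocean vessel limit of 2.5 kg.
Category SR quantity: two 1.7 oz packs = 96.56 g.
96.56 g is within the ocean vessel limit of 100 g for Category SR.
The segregation rule (Category CR with Category SR) does not apply to Category OX with Category SR.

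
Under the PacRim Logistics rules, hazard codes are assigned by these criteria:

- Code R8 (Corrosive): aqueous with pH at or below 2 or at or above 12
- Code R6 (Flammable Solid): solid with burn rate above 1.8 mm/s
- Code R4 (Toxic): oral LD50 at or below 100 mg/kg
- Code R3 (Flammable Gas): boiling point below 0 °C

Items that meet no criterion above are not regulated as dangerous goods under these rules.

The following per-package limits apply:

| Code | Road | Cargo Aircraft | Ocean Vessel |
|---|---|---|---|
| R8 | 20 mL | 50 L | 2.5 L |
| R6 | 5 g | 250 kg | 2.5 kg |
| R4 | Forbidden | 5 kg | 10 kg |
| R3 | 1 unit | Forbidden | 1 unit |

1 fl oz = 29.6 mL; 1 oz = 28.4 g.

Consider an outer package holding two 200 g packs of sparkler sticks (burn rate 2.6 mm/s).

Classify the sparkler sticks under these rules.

Burn rate 2.6 mm/s meets the Code R6 criterion (Flammable Solid), so the sparkler sticks are Code R6.

Code R6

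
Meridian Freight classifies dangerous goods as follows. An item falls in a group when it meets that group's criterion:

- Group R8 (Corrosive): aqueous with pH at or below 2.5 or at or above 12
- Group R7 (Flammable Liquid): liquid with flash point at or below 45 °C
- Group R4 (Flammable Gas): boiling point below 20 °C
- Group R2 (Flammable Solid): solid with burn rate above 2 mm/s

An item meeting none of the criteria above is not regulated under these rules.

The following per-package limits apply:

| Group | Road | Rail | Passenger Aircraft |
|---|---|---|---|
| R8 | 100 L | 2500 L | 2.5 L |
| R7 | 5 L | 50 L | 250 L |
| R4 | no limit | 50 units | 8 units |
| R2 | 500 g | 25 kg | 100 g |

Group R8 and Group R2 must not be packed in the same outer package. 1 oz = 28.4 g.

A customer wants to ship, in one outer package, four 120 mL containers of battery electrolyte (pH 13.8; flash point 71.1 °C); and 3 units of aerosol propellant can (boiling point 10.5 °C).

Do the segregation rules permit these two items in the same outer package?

Yes

With pH 13.8 (≥ 12), the battery electrolyte falls in Group R8.
Boiling point 10.5 °C meets the Group R4 criterion (Flammable Gas), so the aerosol propellant can is Group R4.
No segregation rule bars Group R8 with Group R4.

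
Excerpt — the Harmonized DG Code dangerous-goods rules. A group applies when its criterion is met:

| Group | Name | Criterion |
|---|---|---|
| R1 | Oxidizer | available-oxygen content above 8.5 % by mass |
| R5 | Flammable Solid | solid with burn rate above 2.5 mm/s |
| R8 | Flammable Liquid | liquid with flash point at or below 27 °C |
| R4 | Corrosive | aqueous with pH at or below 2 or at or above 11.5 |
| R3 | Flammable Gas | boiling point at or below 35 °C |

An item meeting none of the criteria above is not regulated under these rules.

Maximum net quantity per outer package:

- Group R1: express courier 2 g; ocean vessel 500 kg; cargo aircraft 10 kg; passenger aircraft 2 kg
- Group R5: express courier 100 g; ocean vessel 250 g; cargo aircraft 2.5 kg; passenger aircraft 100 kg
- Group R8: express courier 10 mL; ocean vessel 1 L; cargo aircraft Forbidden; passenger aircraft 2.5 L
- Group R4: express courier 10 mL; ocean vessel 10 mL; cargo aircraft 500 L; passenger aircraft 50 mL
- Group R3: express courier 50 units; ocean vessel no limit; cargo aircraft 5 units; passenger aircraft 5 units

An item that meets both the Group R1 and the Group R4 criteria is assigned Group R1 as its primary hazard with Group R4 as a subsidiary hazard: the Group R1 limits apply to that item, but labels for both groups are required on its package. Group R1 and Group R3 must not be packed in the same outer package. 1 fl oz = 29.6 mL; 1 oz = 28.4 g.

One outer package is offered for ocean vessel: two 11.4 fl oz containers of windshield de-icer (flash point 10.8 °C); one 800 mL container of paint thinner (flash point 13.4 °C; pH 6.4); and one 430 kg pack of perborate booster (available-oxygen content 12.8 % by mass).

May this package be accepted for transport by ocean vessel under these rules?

No

The windshield de-icer has flash point 10.8 °C, which is ≤ 27 °C, so it is Group R8 (Flammable Liquid).
Flash point 13.4 °C meets the Group R8 criterion (Flammable Liquid), so the paint thinner is Group R8.
Available-oxygen content 12.8 % by mass meets the Group R1 criterion (Oxidizer), so the perborate booster is Group R1.
Group R8 net quantity: (two 11.4 fl oz containers = 674.88 mL) + 800 mL = 1474.88 mL.
That exceeds the Group R8 ocean vessel limit of 1 L.
Group R1 quantity: 430 kg.
430 kg is within the ocean vessel limit of 500 kg for Group R1.
The segregation rule (Group R1 with Group R3) does not apply to Group R8 with Group R1.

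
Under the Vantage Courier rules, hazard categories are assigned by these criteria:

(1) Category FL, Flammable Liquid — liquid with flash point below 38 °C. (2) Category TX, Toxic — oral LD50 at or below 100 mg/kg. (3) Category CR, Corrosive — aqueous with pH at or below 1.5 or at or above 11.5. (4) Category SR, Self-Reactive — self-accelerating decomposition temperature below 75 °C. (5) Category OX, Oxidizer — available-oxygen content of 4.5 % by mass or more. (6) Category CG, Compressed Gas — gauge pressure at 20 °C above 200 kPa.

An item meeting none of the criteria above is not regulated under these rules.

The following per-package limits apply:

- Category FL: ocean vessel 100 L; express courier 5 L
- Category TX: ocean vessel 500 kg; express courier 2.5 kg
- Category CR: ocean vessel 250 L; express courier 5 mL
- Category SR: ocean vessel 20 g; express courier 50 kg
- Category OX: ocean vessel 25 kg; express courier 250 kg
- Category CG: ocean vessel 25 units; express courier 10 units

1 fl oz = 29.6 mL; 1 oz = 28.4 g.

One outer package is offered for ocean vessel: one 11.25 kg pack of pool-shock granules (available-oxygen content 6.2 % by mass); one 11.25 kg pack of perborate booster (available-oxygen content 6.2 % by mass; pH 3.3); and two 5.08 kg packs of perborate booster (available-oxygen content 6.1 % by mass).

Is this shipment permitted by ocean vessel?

No

Available-oxygen content 6.2 % by mass meets the Category OX criterion (Oxidizer), so the pool-shock granules are Category OX.
Available-oxygen content 6.2 % by mass meets the Category OX criterion (Oxidizer), so the perborate booster is Category OX.
With available-oxygen content 6.1 % by mass (≥ 4.5 % by mass), the perborate booster falls in Category OX.
Category OX net quantity: 11.25 kg + 11.25 kg + (two 5.08 kg packs = 10.16 kg) = 32.66 kg.
32.66 kg exceeds the ocean vessel limit of 25 kg for Category OX.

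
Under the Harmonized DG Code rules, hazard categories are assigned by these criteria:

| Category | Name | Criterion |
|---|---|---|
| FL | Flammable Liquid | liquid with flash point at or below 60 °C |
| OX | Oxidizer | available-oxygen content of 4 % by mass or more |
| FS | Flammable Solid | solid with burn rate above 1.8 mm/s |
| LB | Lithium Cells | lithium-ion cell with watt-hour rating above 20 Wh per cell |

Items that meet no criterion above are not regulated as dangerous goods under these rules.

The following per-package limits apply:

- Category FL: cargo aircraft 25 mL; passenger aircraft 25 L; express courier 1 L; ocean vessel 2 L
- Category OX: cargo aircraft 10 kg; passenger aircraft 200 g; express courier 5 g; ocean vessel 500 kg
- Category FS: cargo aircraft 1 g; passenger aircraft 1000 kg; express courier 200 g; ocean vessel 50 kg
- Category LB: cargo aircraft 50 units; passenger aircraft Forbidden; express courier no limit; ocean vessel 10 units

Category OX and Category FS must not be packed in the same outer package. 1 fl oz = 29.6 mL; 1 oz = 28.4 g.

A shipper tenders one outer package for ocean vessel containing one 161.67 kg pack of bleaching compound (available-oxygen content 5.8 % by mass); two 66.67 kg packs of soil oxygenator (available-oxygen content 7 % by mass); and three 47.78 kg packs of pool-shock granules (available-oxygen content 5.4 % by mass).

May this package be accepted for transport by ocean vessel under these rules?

Yes

Bleaching compound: available-oxygen content 5.8 % by mass ≥ 4 % by mass → Category OX (Oxidizer).
With available-oxygen content 7 % by mass (≥ 4 % by mass), the soil oxygenator falls in Category OX.
Available-oxygen content 5.4 % by mass meets the Category OX criterion (Oxidizer), so the pool-shock granules are Category OX.
Total Category OX: 161.67 kg + (two 66.67 kg packs = 133.34 kg) + (three 47.78 kg packs = 143.34 kg) = 438.35 kg.
438.35 kg ≤ 500 kg (ocean vessel limit, Category OX) — within limit.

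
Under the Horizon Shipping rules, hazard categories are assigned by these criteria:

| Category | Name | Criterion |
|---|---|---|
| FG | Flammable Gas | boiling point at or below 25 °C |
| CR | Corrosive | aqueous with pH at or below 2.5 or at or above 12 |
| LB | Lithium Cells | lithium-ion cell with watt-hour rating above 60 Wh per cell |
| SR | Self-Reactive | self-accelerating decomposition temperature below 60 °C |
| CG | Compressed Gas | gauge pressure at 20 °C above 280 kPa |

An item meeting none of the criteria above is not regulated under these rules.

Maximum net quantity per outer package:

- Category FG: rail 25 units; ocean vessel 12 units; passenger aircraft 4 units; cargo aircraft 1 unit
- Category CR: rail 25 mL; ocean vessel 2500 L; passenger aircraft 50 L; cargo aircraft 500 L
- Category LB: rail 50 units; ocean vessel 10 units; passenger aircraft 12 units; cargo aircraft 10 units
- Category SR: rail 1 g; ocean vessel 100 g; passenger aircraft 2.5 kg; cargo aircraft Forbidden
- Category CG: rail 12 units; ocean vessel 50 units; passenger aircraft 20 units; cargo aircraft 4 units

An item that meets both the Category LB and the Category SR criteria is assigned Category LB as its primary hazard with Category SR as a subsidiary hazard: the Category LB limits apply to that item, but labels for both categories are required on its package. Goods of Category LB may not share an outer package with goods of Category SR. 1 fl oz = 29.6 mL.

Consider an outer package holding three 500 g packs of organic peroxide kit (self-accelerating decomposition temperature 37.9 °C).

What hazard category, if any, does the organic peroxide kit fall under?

Self-accelerating decomposition temperature 37.9 °C meets the Category SR criterion (Self-Reactive), so the organic peroxide kit is Category SR.

Category SR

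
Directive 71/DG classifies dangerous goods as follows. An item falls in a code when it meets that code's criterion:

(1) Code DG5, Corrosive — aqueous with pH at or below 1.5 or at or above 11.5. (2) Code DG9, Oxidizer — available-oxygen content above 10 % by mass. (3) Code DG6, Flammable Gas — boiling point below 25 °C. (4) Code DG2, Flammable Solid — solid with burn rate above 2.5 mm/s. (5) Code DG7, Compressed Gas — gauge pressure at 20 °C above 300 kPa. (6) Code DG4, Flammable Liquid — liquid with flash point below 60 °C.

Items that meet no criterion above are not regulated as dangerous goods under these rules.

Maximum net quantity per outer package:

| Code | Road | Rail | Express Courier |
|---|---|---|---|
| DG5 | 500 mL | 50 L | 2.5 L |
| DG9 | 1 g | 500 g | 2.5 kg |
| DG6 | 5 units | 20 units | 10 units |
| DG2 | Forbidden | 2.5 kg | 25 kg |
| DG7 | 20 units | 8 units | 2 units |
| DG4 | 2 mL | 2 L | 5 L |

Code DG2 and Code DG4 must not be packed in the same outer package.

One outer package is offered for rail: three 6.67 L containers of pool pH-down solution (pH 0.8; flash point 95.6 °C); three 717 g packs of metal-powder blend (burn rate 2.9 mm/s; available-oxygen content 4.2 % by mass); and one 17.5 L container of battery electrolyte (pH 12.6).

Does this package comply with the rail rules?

The pool pH-down solution has pH 0.8, which is ≤ 1.5, so it is Code DG5 (Corrosive).
With burn rate 2.9 mm/s (> 2.5 mm/s), the metal-powder blend falls in Code DG2.
pH 12.6 meets the Code DG5 criterion (Corrosive), so the battery electrolyte is Code DG5.
Code DG2 quantity: three 717 g packs = 2.151 kg.
2.151 kg is within the rail limit of 2.5 kg for Code DG2.
Code DG5 net quantity: (three 6.67 L containers = 20.01 L) + 17.5 L = 37.51 L.
That is within the Code DG5 rail limit of 50 L.
The segregation rule (Code DG2 with Code DG4) does not apply to Code DG2 with Code DG5.
Every hazard code is within its rail limit and no segregation rule is violated.

Yes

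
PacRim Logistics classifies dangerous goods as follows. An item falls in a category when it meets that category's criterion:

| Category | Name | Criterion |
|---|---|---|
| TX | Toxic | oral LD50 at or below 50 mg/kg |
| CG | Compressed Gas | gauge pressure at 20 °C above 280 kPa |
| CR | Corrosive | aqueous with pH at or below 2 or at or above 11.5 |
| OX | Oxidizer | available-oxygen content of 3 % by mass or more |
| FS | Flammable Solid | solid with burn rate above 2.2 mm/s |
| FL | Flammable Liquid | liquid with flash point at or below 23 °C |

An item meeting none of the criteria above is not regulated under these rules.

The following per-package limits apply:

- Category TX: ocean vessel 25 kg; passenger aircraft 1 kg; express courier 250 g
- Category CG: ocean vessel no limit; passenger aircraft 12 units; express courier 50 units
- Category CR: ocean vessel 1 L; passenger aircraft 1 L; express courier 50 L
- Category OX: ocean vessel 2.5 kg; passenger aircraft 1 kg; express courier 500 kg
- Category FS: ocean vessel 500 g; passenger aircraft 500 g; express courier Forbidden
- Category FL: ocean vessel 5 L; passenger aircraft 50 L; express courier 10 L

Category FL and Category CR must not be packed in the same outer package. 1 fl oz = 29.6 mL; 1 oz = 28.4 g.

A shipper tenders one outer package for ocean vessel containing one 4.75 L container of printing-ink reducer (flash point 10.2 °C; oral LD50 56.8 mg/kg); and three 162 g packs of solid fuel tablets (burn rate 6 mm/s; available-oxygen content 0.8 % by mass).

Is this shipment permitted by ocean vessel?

Printing-ink reducer: flash point 10.2 °C ≤ 23 °C → Category FL (Flammable Liquid).
With burn rate 6 mm/s (> 2.2 mm/s), the solid fuel tablets fall in Category FS.
Category FL quantity: 4.75 L.
That is within the Category FL ocean vessel limit of 5 L.
Category FS quantity: three 162 g packs = 486 g.
486 g is within the ocean vessel limit of 500 g for Category FS.
The segregation rule (Category FL with Category CR) does not apply to Category FL with Category FS.
Every hazard category is within its ocean vessel limit and no segregation rule is violated.

Yes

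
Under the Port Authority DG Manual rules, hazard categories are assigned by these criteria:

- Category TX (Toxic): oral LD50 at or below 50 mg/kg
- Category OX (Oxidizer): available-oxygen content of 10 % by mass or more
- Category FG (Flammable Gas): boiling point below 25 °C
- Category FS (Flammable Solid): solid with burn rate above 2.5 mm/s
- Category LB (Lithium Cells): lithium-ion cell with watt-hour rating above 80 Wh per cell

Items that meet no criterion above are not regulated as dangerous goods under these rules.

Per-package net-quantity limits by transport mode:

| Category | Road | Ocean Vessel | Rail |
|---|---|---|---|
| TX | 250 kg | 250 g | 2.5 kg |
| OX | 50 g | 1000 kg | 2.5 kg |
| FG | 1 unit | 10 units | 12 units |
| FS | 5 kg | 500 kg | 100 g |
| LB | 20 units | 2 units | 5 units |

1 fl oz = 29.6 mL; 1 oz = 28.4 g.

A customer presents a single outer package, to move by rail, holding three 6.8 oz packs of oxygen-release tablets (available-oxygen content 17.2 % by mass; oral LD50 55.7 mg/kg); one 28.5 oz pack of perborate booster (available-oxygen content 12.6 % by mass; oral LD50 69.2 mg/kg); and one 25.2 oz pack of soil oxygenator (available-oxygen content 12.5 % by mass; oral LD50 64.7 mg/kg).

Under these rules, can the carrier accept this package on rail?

With available-oxygen content 17.2 % by mass (≥ 10 % by mass), the oxygen-release tablets fall in Category OX.
With available-oxygen content 12.6 % by mass (≥ 10 % by mass), the perborate booster falls in Category OX.
Available-oxygen content 12.5 % by mass meets the Category OX criterion (Oxidizer), so the soil oxygenator is Category OX.
Total Category OX: (three 6.8 oz packs = 579.36 g) + (one 28.5 oz pack = 809.4 g) + (one 25.2 oz pack = 715.68 g) = 2104.44 g.
2104.44 g is within the rail limit of 2.5 kg for Category OX.

Yes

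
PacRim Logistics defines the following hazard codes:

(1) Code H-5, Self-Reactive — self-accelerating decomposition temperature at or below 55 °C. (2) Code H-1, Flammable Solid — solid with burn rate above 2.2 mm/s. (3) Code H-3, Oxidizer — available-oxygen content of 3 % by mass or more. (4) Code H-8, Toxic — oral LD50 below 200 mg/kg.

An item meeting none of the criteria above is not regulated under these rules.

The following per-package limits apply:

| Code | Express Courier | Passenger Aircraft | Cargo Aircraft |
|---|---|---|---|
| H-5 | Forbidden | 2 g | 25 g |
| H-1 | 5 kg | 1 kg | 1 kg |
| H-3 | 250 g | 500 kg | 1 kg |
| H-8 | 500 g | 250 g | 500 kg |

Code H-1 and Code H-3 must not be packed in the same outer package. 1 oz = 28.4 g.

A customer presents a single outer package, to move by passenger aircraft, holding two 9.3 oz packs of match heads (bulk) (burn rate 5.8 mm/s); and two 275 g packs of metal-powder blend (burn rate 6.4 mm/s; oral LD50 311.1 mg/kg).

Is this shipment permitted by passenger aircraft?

No

The match heads (bulk) have burn rate 5.8 mm/s, which is > 2.2 mm/s, so they are Code H-1 (Flammable Solid).
With burn rate 6.4 mm/s (> 2.2 mm/s), the metal-powder blend falls in Code H-1.
Code H-1 net quantity: (two 9.3 oz packs = 528.24 g) + (two 275 g packs = 550 g) = 1078.24 g.
1078.24 g > 1 kg (passenger aircraft limit, Code H-1) — over the limit.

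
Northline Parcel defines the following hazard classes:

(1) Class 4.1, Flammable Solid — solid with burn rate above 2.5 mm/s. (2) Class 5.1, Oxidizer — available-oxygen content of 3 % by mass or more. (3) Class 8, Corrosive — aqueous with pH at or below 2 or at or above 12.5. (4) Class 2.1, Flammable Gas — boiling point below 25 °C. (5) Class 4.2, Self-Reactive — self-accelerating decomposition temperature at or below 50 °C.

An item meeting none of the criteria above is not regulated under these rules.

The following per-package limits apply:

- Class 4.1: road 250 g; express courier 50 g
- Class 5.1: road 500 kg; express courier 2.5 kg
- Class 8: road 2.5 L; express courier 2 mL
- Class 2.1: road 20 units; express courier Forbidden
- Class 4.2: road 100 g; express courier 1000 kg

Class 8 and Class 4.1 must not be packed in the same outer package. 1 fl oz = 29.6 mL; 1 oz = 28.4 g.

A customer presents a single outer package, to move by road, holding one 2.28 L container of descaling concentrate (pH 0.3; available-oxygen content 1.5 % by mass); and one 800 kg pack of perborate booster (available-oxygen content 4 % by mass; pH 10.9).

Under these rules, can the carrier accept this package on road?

No

The descaling concentrate has pH 0.3, which is ≤ 2, so it is Class 8 (Corrosive).
Perborate booster: available-oxygen content 4 % by mass ≥ 3 % by mass → Class 5.1 (Oxidizer).
Class 8 quantity: 2.28 L.
That is within the Class 8 road limit of 2.5 L.
Class 5.1 quantity: 800 kg.
800 kg exceeds the road limit of 500 kg for Class 5.1.
The segregation rule (Class 8 with Class 4.1) does not apply to Class 8 with Class 5.1.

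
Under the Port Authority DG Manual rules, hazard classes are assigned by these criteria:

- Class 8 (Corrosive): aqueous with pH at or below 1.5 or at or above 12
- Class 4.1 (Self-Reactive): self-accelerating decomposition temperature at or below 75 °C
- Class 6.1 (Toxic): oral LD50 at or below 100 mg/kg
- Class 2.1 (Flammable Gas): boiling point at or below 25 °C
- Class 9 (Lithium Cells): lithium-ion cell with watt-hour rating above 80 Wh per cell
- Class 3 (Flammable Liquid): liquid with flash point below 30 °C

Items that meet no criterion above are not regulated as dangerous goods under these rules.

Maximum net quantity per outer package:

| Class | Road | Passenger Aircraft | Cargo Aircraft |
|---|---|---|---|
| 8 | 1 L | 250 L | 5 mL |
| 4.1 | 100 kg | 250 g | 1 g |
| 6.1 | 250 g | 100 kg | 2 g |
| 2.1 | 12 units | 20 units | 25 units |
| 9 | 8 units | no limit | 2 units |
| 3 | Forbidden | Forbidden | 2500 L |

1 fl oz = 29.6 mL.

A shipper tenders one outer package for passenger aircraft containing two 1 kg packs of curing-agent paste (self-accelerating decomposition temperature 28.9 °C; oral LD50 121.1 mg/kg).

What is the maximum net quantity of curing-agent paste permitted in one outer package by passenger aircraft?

The curing-agent paste has self-accelerating decomposition temperature 28.9 °C, which is ≤ 75 °C, so it is Class 4.1 (Self-Reactive).
The passenger aircraft limit for Class 4.1 is 250 g.

250 g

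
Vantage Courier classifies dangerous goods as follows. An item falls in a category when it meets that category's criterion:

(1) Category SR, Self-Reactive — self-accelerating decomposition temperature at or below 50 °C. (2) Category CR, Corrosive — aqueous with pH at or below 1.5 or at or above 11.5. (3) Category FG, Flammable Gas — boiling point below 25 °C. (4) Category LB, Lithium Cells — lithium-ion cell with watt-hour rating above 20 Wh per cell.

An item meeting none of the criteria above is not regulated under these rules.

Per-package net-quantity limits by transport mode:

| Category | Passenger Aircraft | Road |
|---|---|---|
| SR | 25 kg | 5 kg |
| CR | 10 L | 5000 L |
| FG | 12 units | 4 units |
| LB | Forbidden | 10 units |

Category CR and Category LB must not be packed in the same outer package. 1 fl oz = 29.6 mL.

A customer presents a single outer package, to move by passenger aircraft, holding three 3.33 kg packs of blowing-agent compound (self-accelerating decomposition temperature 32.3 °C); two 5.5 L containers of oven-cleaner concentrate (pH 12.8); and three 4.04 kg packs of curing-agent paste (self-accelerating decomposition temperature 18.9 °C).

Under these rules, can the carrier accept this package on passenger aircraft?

No

The blowing-agent compound has self-accelerating decomposition temperature 32.3 °C, which is ≤ 50 °C, so it is Category SR (Self-Reactive).
Oven-cleaner concentrate: pH 12.8 ≥ 11.5 → Category CR (Corrosive).
With self-accelerating decomposition temperature 18.9 °C (≤ 50 °C), the curing-agent paste falls in Category SR.
Total Category SR: (three 3.33 kg packs = 9.99 kg) + (three 4.04 kg packs = 12.12 kg) = 22.11 kg.
22.11 kg is within the passenger aircraft limit of 25 kg for Category SR.
Category CR quantity: two 5.5 L containers = 11 L.
That exceeds the Category CR passenger aircraft limit of 10 L.
The segregation rule (Category CR with Category LB) does not apply to Category SR with Category CR.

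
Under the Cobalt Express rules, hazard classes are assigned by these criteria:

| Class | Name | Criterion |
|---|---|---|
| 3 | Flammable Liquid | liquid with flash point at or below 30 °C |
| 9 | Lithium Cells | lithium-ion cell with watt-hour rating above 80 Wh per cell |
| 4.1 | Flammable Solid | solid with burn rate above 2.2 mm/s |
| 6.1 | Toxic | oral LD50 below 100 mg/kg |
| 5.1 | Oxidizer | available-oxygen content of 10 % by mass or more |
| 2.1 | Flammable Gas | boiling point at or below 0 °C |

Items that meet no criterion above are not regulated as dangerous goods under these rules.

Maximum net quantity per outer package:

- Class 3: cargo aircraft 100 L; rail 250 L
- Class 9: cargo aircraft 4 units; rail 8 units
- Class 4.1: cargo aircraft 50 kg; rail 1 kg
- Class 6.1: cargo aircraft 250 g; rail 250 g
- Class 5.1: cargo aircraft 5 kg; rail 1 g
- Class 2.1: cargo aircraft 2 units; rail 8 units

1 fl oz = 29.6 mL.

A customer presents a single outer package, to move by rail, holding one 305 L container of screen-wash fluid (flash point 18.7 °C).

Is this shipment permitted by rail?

Screen-wash fluid: flash point 18.7 °C ≤ 30 °C → Class 3 (Flammable Liquid).
Class 3 quantity: 305 L.
305 L exceeds the rail limit of 250 L for Class 3.

No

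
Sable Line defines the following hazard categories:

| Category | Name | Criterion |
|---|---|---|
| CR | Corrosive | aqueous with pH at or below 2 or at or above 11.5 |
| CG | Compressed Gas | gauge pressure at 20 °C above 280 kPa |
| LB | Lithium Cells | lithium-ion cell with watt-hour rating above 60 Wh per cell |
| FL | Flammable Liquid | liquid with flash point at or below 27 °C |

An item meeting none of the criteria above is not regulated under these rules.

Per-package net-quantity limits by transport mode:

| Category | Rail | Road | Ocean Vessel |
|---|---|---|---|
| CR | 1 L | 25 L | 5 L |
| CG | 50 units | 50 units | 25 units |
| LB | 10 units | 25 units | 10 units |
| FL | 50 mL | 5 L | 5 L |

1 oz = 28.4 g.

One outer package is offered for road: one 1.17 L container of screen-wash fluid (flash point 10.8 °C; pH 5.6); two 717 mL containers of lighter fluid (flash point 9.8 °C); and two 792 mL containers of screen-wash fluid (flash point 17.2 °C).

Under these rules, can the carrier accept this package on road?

Yes

Flash point 10.8 °C meets the Category FL criterion (Flammable Liquid), so the screen-wash fluid is Category FL.
Lighter fluid: flash point 9.8 °C ≤ 27 °C → Category FL (Flammable Liquid).
The screen-wash fluid has flash point 17.2 °C, which is ≤ 27 °C, so it is Category FL (Flammable Liquid).
Total Category FL: 1.17 L + (two 717 mL containers = 1.434 L) + (two 792 mL containers = 1.584 L) = 4.188 L.
4.188 L is within the road limit of 5 L for Category FL.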